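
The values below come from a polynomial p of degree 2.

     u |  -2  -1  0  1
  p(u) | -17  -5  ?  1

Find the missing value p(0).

The 3 known points determine the degree-2 polynomial uniquely.
Write p(u) = au^2 + bu + c. Substituting each data point gives a linear system:
  4a - 2b + c = -17
  a - b + c = -5
  a + b + c = 1
Solving the system yields a = -3, b = 3, c = 1.
So p(u) = -3u^2 + 3u + 1.
Then p(0) = 1.

1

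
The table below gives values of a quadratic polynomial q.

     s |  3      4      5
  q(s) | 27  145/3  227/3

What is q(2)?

35/3

Forward differences of the values at s = 3, 4, 5:
  q  : 27  145/3  227/3
  Δ  : 64/3  82/3
  Δ^2: 6
The second differences are constant, confirming degree 2.
Interpolating (Newton forward form) and evaluating at s = 2 gives q(2) = 35/3.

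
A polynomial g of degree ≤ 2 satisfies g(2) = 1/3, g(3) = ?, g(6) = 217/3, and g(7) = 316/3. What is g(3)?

28/3

The 3 known points determine the degree-2 polynomial uniquely.
Write g(s) = as^2 + bs + c. Substituting each data point gives a linear system:
  4a + 2b + c = 1/3
  36a + 6b + c = 217/3
  49a + 7b + c = 316/3
Solving the system yields a = 3, b = -6, c = 1/3.
So g(s) = 3s² - 6s + 1/3.
Then g(3) = 28/3.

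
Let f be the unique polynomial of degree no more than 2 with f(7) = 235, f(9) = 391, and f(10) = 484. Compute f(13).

Write f(t) = at^2 + bt + c. Substituting each data point gives a linear system:
  49a + 7b + c = 235
  81a + 9b + c = 391
  100a + 10b + c = 484
Solving the system yields a = 5, b = -2, c = 4.
So f(t) = 5t^2 - 2t + 4.
Then f(13) = 823.

823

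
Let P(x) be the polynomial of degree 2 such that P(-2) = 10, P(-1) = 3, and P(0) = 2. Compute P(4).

58

Forward differences of the values at x = -2, -1, 0:
  P  : 10  3  2
  Δ  : -7  -1
  Δ^2: 6
The second differences are constant, confirming degree 2.
Interpolating (Newton forward form) and evaluating at x = 4 gives P(4) = 58.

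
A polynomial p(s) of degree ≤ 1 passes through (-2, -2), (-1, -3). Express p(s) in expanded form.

Write p(s) = as + b. Substituting each data point gives a linear system:
  -2a + b = -2
  -a + b = -3
Solving the system yields a = -1, b = -4.
So p(s) = -s - 4.
Check: p(-2) = -2. ✓

p(s) = -s - 4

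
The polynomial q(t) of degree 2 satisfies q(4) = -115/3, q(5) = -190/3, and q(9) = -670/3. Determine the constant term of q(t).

5/3

Write q(t) = at^2 + bt + c. Substituting each data point gives a linear system:
  16a + 4b + c = -115/3
  25a + 5b + c = -190/3
  81a + 9b + c = -670/3
Solving the system yields a = -3, b = 2, c = 5/3.
So q(t) = -3t^2 + 2t + 5/3.
The constant term is 5/3.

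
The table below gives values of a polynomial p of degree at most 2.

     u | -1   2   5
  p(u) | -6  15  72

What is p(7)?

130

Write p(u) = au^2 + bu + c. Substituting each data point gives a linear system:
  a - b + c = -6
  4a + 2b + c = 15
  25a + 5b + c = 72
Solving the system yields a = 2, b = 5, c = -3.
So p(u) = 2u^2 + 5u - 3.
Then p(7) = 130.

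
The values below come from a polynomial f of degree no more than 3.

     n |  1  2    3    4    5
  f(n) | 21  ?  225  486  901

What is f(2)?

On equispaced nodes a degree-3 polynomial has vanishing fourth forward difference, so
  f(1) - 4·f(2) + 6·f(3) - 4·f(4) + f(5) = 0.
Substituting the known values and solving for f(2):
  -4·f(2) = -328
  f(2) = 82.

82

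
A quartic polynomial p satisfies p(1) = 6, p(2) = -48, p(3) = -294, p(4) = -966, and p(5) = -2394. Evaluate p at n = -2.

-84

Forward differences of the values at n = 1, 2, 3, 4, 5:
  p  : 6  -48  -294  -966  -2394
  Δ  : -54  -246  -672  -1428
  Δ^2: -192  -426  -756
  Δ^3: -234  -330
  Δ^4: -96
The fourth differences are constant, confirming degree 4.
Interpolating (Newton forward form) and evaluating at n = -2 gives p(-2) = -84.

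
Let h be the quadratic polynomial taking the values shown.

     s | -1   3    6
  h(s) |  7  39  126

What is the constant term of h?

6

Write h(s) = as^2 + bs + c. Substituting each data point gives a linear system:
  a - b + c = 7
  9a + 3b + c = 39
  36a + 6b + c = 126
Solving the system yields a = 3, b = 2, c = 6.
So h(s) = 3s^2 + 2s + 6.
The constant term is 6.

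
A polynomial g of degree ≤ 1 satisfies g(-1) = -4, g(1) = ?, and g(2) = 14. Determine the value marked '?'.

The 2 known points determine the degree-1 polynomial uniquely.
Write g(n) = an + b. Substituting each data point gives a linear system:
  -a + b = -4
  2a + b = 14
Solving the system yields a = 6, b = 2.
So g(n) = 6n + 2.
Then g(1) = 8.

8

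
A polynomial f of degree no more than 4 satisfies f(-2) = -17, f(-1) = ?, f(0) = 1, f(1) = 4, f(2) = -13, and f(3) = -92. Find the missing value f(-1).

On equispaced nodes a degree-4 polynomial has vanishing fifth forward difference, so
  - f(-2) + 5·f(-1) - 10·f(0) + 10·f(1) - 5·f(2) + f(3) = 0.
Substituting the known values and solving for f(-1):
  5·f(-1) = -20
  f(-1) = -4.

-4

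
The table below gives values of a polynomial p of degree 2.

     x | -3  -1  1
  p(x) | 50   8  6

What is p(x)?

p(x) = 5x^2 - x + 2

Using the Lagrange interpolation formula with nodes -3, -1, 1:
  L_0(x) = (x + 1)(x - 1) / 8
  L_1(x) = (x + 3)(x - 1) / -4
  L_2(x) = (x + 3)(x + 1) / 8
Then p(x) = 50·L_0(x) + 8·L_1(x) + 6·L_2(x).
Expanding and collecting terms gives p(x) = 5x² - x + 2.
Check: p(-3) = 50. ✓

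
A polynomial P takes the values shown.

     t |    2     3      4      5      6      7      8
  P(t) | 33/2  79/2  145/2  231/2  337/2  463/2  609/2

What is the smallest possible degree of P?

Forward differences of the values at t = 2, 3, 4, 5, 6, 7, 8:
  P  : 33/2  79/2  145/2  231/2  337/2  463/2  609/2
  Δ  : 23  33  43  53  63  73
  Δ^2: 10  10  10  10  10
  Δ^3: 0  0  0  0
  Δ^4: 0  0  0
  Δ^5: 0  0
  Δ^6: 0
The second differences are constant (10) and nonzero, while all higher differences vanish, so the minimal degree is 2.

2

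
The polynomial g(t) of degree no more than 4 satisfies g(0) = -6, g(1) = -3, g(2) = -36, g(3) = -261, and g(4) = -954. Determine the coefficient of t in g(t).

-1

Write g(t) = at^4 + bt^3 + ct^2 + dt + e. Substituting each data point gives a linear system:
  e = -6
  a + b + c + d + e = -3
  16a + 8b + 4c + 2d + e = -36
  81a + 27b + 9c + 3d + e = -261
  256a + 64b + 16c + 4d + e = -954
Solving the system yields a = -5, b = 4, c = 5, d = -1, e = -6.
So g(t) = -5t⁴ + 4t³ + 5t² - t - 6.
The coefficient of t is -1.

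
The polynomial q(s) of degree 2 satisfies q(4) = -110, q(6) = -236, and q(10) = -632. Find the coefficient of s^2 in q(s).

Write q(s) = as^2 + bs + c. Substituting each data point gives a linear system:
  16a + 4b + c = -110
  36a + 6b + c = -236
  100a + 10b + c = -632
Solving the system yields a = -6, b = -3, c = -2.
So q(s) = -6s^2 - 3s - 2.
The leading coefficient is -6.

-6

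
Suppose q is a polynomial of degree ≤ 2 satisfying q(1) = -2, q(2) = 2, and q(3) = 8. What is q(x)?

q(x) = x^2 + x - 4

Using the Lagrange interpolation formula with nodes 1, 2, 3:
  L_0(x) = (x - 2)(x - 3) / 2
  L_1(x) = (x - 1)(x - 3) / -1
  L_2(x) = (x - 1)(x - 2) / 2
Then q(x) = -2·L_0(x) + 2·L_1(x) + 8·L_2(x).
Expanding and collecting terms gives q(x) = x^2 + x - 4.
Check: q(2) = 2. ✓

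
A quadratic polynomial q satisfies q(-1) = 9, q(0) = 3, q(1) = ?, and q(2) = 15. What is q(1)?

5

On equispaced nodes a degree-2 polynomial has vanishing third forward difference, so
  - q(-1) + 3·q(0) - 3·q(1) + q(2) = 0.
Substituting the known values and solving for q(1):
  -3·q(1) = -15
  q(1) = 5.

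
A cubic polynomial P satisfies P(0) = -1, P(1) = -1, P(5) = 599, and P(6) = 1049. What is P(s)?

P(s) = 5s^3 - 5s - 1

Using the Lagrange interpolation formula with nodes 0, 1, 5, 6:
  L_0(s) = (s - 1)(s - 5)(s - 6) / -30
  L_1(s) = s(s - 5)(s - 6) / 20
  L_2(s) = s(s - 1)(s - 6) / -20
  L_3(s) = s(s - 1)(s - 5) / 30
Then P(s) = -1·L_0(s) - 1·L_1(s) + 599·L_2(s) + 1049·L_3(s).
Expanding and collecting terms gives P(s) = 5s^3 - 5s - 1.
Check: P(5) = 599. ✓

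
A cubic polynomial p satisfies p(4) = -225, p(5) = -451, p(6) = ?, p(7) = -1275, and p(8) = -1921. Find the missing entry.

On equispaced nodes a degree-3 polynomial has vanishing fourth forward difference, so
  p(4) - 4·p(5) + 6·p(6) - 4·p(7) + p(8) = 0.
Substituting the known values and solving for p(6):
  6·p(6) = -4758
  p(6) = -793.

-793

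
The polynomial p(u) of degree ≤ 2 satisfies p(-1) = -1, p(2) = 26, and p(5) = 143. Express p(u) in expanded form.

p(u) = 5u^2 + 4u - 2

Using the Lagrange interpolation formula with nodes -1, 2, 5:
  L_0(u) = (u - 2)(u - 5) / 18
  L_1(u) = (u + 1)(u - 5) / -9
  L_2(u) = (u + 1)(u - 2) / 18
Then p(u) = -1·L_0(u) + 26·L_1(u) + 143·L_2(u).
Expanding and collecting terms gives p(u) = 5u^2 + 4u - 2.
Check: p(2) = 26. ✓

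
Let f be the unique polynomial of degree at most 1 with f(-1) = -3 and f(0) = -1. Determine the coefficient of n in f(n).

Write f(n) = an + b. Substituting each data point gives a linear system:
  -a + b = -3
  b = -1
Solving the system yields a = 2, b = -1.
So f(n) = 2n - 1.
The leading coefficient is 2.

2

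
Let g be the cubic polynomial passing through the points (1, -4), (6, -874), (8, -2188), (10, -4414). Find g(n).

Write g(n) = an^3 + bn^2 + cn + d. Substituting each data point gives a linear system:
  a + b + c + d = -4
  216a + 36b + 6c + d = -874
  512a + 64b + 8c + d = -2188
  1000a + 100b + 10c + d = -4414
Solving the system yields a = -5, b = 6, c = -1, d = -4.
So g(n) = -5n^3 + 6n^2 - n - 4.
Check: g(8) = -2188. ✓

g(n) = -5n^3 + 6n^2 - n - 4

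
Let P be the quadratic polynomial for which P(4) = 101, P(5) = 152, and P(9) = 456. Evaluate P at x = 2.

Using the Lagrange interpolation formula with nodes 4, 5, 9:
  L_0(x) = (x - 5)(x - 9) / 5
  L_1(x) = (x - 4)(x - 9) / -4
  L_2(x) = (x - 4)(x - 5) / 20
Then P(x) = 101·L_0(x) + 152·L_1(x) + 456·L_2(x).
Expanding and collecting terms gives P(x) = 5x² + 6x - 3.
Evaluating at x = 2: P(2) = 29.

29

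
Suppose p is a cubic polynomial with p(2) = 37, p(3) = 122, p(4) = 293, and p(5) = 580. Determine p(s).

Write p(s) = as^3 + bs^2 + cs + d. Substituting each data point gives a linear system:
  8a + 4b + 2c + d = 37
  27a + 9b + 3c + d = 122
  64a + 16b + 4c + d = 293
  125a + 25b + 5c + d = 580
Solving the system yields a = 5, b = -2, c = 0, d = 5.
So p(s) = 5s^3 - 2s^2 + 5.
Check: p(4) = 293. ✓

p(s) = 5s^3 - 2s^2 + 5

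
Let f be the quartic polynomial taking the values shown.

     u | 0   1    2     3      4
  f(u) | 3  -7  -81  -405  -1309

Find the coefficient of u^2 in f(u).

Write f(u) = au^4 + bu^3 + cu^2 + du + e. Substituting each data point gives a linear system:
  e = 3
  a + b + c + d + e = -7
  16a + 8b + 4c + 2d + e = -81
  81a + 27b + 9c + 3d + e = -405
  256a + 64b + 16c + 4d + e = -1309
Solving the system yields a = -6, b = 5, c = -5, d = -4, e = 3.
So f(u) = -6u⁴ + 5u³ - 5u² - 4u + 3.
The coefficient of u^2 is -5.

-5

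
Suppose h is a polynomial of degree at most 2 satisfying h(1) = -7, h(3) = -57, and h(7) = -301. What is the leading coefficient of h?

-6

Write h(t) = at^2 + bt + c. Substituting each data point gives a linear system:
  a + b + c = -7
  9a + 3b + c = -57
  49a + 7b + c = -301
Solving the system yields a = -6, b = -1, c = 0.
So h(t) = -6t^2 - t.
The leading coefficient is -6.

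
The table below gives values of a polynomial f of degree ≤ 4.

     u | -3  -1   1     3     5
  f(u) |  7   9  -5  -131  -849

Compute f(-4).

-75

Using the Lagrange interpolation formula with nodes -3, -1, 1, 3, 5:
  L_0(u) = (u + 1)(u - 1)(u - 3)(u - 5) / 384
  L_1(u) = (u + 3)(u - 1)(u - 3)(u - 5) / -96
  L_2(u) = (u + 3)(u + 1)(u - 3)(u - 5) / 64
  L_3(u) = (u + 3)(u + 1)(u - 1)(u - 5) / -96
  L_4(u) = (u + 3)(u + 1)(u - 1)(u - 3) / 384
Then f(u) = 7·L_0(u) + 9·L_1(u) - 5·L_2(u) - 131·L_3(u) - 849·L_4(u).
Expanding and collecting terms gives f(u) = -u^4 - 2u^3 + 2u^2 - 5u + 1.
Evaluating at u = -4: f(-4) = -75.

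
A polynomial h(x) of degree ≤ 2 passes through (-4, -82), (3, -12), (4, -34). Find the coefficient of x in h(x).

6

Write h(x) = ax^2 + bx + c. Substituting each data point gives a linear system:
  16a - 4b + c = -82
  9a + 3b + c = -12
  16a + 4b + c = -34
Solving the system yields a = -4, b = 6, c = 6.
So h(x) = -4x^2 + 6x + 6.
The coefficient of x is 6.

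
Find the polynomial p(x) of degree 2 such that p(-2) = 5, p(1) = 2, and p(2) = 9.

p(x) = 2x^2 + x - 1

Write p(x) = ax^2 + bx + c. Substituting each data point gives a linear system:
  4a - 2b + c = 5
  a + b + c = 2
  4a + 2b + c = 9
Solving the system yields a = 2, b = 1, c = -1.
So p(x) = 2x^2 + x - 1.
Check: p(-2) = 5. ✓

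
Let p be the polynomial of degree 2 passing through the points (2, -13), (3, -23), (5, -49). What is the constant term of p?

Write p(s) = as^2 + bs + c. Substituting each data point gives a linear system:
  4a + 2b + c = -13
  9a + 3b + c = -23
  25a + 5b + c = -49
Solving the system yields a = -1, b = -5, c = 1.
So p(s) = -s² - 5s + 1.
The constant term is 1.

1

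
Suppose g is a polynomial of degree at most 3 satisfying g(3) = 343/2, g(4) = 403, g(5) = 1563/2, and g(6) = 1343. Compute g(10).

6139

Forward differences of the values at t = 3, 4, 5, 6:
  g  : 343/2  403  1563/2  1343
  Δ  : 463/2  757/2  1123/2
  Δ^2: 147  183
  Δ^3: 36
The third differences are constant, confirming degree 3.
Interpolating (Newton forward form) and evaluating at t = 10 gives g(10) = 6139.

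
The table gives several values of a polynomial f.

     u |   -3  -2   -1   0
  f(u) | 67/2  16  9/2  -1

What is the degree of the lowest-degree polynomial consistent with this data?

2

Forward differences of the values at u = -3, -2, -1, 0:
  f  : 67/2  16  9/2  -1
  Δ  : -35/2  -23/2  -11/2
  Δ^2: 6  6
  Δ^3: 0
The second differences are constant (6) and nonzero, while all higher differences vanish, so the minimal degree is 2.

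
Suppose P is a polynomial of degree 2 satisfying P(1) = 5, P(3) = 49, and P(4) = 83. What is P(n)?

P(n) = 4n^2 + 6n - 5

Write P(n) = an^2 + bn + c. Substituting each data point gives a linear system:
  a + b + c = 5
  9a + 3b + c = 49
  16a + 4b + c = 83
Solving the system yields a = 4, b = 6, c = -5.
So P(n) = 4n² + 6n - 5.
Check: P(4) = 83. ✓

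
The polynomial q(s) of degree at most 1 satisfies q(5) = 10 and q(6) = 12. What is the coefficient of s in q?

Write q(s) = as + b. Substituting each data point gives a linear system:
  5a + b = 10
  6a + b = 12
Solving the system yields a = 2, b = 0.
So q(s) = 2s.
The leading coefficient is 2.

2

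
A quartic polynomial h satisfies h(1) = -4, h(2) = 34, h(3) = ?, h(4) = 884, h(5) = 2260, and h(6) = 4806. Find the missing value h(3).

252

The 5 known points determine the degree-4 polynomial uniquely.
Write h(s) = as^4 + bs^3 + cs^2 + ds + e. Substituting each data point gives a linear system:
  a + b + c + d + e = -4
  16a + 8b + 4c + 2d + e = 34
  256a + 64b + 16c + 4d + e = 884
  625a + 125b + 25c + 5d + e = 2260
  1296a + 216b + 36c + 6d + e = 4806
Solving the system yields a = 4, b = -1, c = -4, d = -3, e = 0.
So h(s) = 4s⁴ - s³ - 4s² - 3s.
Then h(3) = 252.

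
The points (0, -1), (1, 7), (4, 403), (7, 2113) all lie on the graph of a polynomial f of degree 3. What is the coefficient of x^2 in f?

1

Write f(x) = ax^3 + bx^2 + cx + d. Substituting each data point gives a linear system:
  d = -1
  a + b + c + d = 7
  64a + 16b + 4c + d = 403
  343a + 49b + 7c + d = 2113
Solving the system yields a = 6, b = 1, c = 1, d = -1.
So f(x) = 6x^3 + x^2 + x - 1.
The coefficient of x^2 is 1.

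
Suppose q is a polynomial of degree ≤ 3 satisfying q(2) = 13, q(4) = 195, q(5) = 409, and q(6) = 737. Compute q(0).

-1

Write q(u) = au^3 + bu^2 + cu + d. Substituting each data point gives a linear system:
  8a + 4b + 2c + d = 13
  64a + 16b + 4c + d = 195
  125a + 25b + 5c + d = 409
  216a + 36b + 6c + d = 737
Solving the system yields a = 4, b = -3, c = -3, d = -1.
So q(u) = 4u^3 - 3u^2 - 3u - 1.
Then q(0) = -1.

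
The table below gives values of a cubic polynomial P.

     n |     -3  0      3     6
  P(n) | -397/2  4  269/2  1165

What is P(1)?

15/2

Forward differences of the values at n = -3, 0, 3, 6:
  P  : -397/2  4  269/2  1165
  Δ  : 405/2  261/2  2061/2
  Δ^2: -72  900
  Δ^3: 972
The third differences are constant, confirming degree 3.
Interpolating (Newton forward form) and evaluating at n = 1 gives P(1) = 15/2.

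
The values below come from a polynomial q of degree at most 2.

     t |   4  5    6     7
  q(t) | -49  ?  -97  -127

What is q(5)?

-71

On equispaced nodes a degree-2 polynomial has vanishing third forward difference, so
  - q(4) + 3·q(5) - 3·q(6) + q(7) = 0.
Substituting the known values and solving for q(5):
  3·q(5) = -213
  q(5) = -71.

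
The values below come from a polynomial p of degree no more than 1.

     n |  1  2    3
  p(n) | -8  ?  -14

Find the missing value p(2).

On equispaced nodes a degree-1 polynomial has vanishing second forward difference, so
  p(1) - 2·p(2) + p(3) = 0.
Substituting the known values and solving for p(2):
  -2·p(2) = 22
  p(2) = -11.

-11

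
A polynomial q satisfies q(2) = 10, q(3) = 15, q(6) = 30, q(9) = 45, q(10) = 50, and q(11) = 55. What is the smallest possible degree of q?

Divided differences on the nodes 2, 3, 6, 9, 10, 11:
  order 0: 10  15  30  45  50  55
  order 1: 5  5  5  5  5
  order 2: 0  0  0  0
  order 3: 0  0  0
  order 4: 0  0
  order 5: 0
The order-1 divided differences are all 5 (nonzero) and every higher order vanishes, so the data lies on a polynomial of degree exactly 1.

1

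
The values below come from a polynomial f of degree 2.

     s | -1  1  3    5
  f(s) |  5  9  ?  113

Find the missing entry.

The 3 known points determine the degree-2 polynomial uniquely.
Write f(s) = as^2 + bs + c. Substituting each data point gives a linear system:
  a - b + c = 5
  a + b + c = 9
  25a + 5b + c = 113
Solving the system yields a = 4, b = 2, c = 3.
So f(s) = 4s^2 + 2s + 3.
Then f(3) = 45.

45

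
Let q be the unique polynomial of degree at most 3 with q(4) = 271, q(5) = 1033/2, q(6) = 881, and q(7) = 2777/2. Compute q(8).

Write q(u) = au^3 + bu^2 + cu + d. Substituting each data point gives a linear system:
  64a + 16b + 4c + d = 271
  125a + 25b + 5c + d = 1033/2
  216a + 36b + 6c + d = 881
  343a + 49b + 7c + d = 2777/2
Solving the system yields a = 4, b = -1/2, c = 6, d = -1.
So q(u) = 4u^3 - (1/2)u^2 + 6u - 1.
Then q(8) = 2063.

2063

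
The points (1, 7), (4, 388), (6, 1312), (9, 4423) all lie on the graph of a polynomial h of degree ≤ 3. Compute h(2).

Using the Lagrange interpolation formula with nodes 1, 4, 6, 9:
  L_0(u) = (u - 4)(u - 6)(u - 9) / -120
  L_1(u) = (u - 1)(u - 6)(u - 9) / 30
  L_2(u) = (u - 1)(u - 4)(u - 9) / -30
  L_3(u) = (u - 1)(u - 4)(u - 6) / 120
Then h(u) = 7·L_0(u) + 388·L_1(u) + 1312·L_2(u) + 4423·L_3(u).
Expanding and collecting terms gives h(u) = 6u³ + u² - 4u + 4.
Evaluating at u = 2: h(2) = 48.

48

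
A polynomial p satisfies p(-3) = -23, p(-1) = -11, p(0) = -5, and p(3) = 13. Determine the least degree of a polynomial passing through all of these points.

Divided differences on the nodes -3, -1, 0, 3:
  order 0: -23  -11  -5  13
  order 1: 6  6  6
  order 2: 0  0
  order 3: 0
The order-1 divided differences are all 6 (nonzero) and every higher order vanishes, so the data lies on a polynomial of degree exactly 1.

1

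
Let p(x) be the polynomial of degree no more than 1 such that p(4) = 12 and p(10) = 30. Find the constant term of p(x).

Write p(x) = ax + b. Substituting each data point gives a linear system:
  4a + b = 12
  10a + b = 30
Solving the system yields a = 3, b = 0.
So p(x) = 3x.
The constant term is 0.

0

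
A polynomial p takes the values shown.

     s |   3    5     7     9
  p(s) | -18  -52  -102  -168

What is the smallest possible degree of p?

2

Forward differences of the values at s = 3, 5, 7, 9:
  p  : -18  -52  -102  -168
  Δ  : -34  -50  -66
  Δ^2: -16  -16
  Δ^3: 0
The second differences are constant (-16) and nonzero, while all higher differences vanish, so the minimal degree is 2.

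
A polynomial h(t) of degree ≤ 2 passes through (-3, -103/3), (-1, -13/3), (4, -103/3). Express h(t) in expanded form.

h(t) = -3t^2 + 3t + 5/3

Write h(t) = at^2 + bt + c. Substituting each data point gives a linear system:
  9a - 3b + c = -103/3
  a - b + c = -13/3
  16a + 4b + c = -103/3
Solving the system yields a = -3, b = 3, c = 5/3.
So h(t) = -3t^2 + 3t + 5/3.
Check: h(-3) = -103/3. ✓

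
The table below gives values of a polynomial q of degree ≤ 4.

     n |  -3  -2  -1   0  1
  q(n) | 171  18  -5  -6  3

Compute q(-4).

658

Forward differences of the values at n = -3, -2, -1, 0, 1:
  q  : 171  18  -5  -6  3
  Δ  : -153  -23  -1  9
  Δ^2: 130  22  10
  Δ^3: -108  -12
  Δ^4: 96
The fourth differences are constant, confirming degree 4.
Interpolating (Newton forward form) and evaluating at n = -4 gives q(-4) = 658.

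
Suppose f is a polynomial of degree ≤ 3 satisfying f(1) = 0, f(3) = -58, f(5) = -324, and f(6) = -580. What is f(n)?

Write f(n) = an^3 + bn^2 + cn + d. Substituting each data point gives a linear system:
  a + b + c + d = 0
  27a + 9b + 3c + d = -58
  125a + 25b + 5c + d = -324
  216a + 36b + 6c + d = -580
Solving the system yields a = -3, b = 1, c = 6, d = -4.
So f(n) = -3n^3 + n^2 + 6n - 4.
Check: f(3) = -58. ✓

f(n) = -3n^3 + n^2 + 6n - 4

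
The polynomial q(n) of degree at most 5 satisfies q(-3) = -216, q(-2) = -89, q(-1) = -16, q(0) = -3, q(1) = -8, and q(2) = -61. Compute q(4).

Using the Lagrange interpolation formula with nodes -3, -2, -1, 0, 1, 2:
  L_0(n) = (n + 2)(n + 1)n(n - 1)(n - 2) / -120
  L_1(n) = (n + 3)(n + 1)n(n - 1)(n - 2) / 24
  L_2(n) = (n + 3)(n + 2)n(n - 1)(n - 2) / -12
  L_3(n) = (n + 3)(n + 2)(n + 1)(n - 1)(n - 2) / 12
  L_4(n) = (n + 3)(n + 2)(n + 1)n(n - 2) / -24
  L_5(n) = (n + 3)(n + 2)(n + 1)n(n - 1) / 120
Then q(n) = -216·L_0(n) - 89·L_1(n) - 16·L_2(n) - 3·L_3(n) - 8·L_4(n) - 61·L_5(n).
Expanding and collecting terms gives q(n) = -n^5 - 3n^4 + 6n^3 - 6n^2 - n - 3.
Evaluating at n = 4: q(4) = -1511.

-1511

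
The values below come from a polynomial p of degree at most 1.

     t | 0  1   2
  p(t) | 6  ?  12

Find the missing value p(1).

On equispaced nodes a degree-1 polynomial has vanishing second forward difference, so
  p(0) - 2·p(1) + p(2) = 0.
Substituting the known values and solving for p(1):
  -2·p(1) = -18
  p(1) = 9.

9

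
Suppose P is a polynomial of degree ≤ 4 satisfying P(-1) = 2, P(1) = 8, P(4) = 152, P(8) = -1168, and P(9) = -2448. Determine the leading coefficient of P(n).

Write P(n) = an^4 + bn^3 + cn^2 + dn + e. Substituting each data point gives a linear system:
  a - b + c - d + e = 2
  a + b + c + d + e = 8
  256a + 64b + 16c + 4d + e = 152
  4096a + 512b + 64c + 8d + e = -1168
  6561a + 729b + 81c + 9d + e = -2448
Solving the system yields a = -1, b = 5, c = 6, d = -2, e = 0.
So P(n) = -n⁴ + 5n³ + 6n² - 2n.
The leading coefficient is -1.

-1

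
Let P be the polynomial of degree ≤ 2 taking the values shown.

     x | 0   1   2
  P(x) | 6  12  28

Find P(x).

Write P(x) = ax^2 + bx + c. Substituting each data point gives a linear system:
  c = 6
  a + b + c = 12
  4a + 2b + c = 28
Solving the system yields a = 5, b = 1, c = 6.
So P(x) = 5x^2 + x + 6.
Check: P(0) = 6. ✓

P(x) = 5x^2 + x + 6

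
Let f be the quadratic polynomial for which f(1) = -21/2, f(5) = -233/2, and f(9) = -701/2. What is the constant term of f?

Write f(s) = as^2 + bs + c. Substituting each data point gives a linear system:
  a + b + c = -21/2
  25a + 5b + c = -233/2
  81a + 9b + c = -701/2
Solving the system yields a = -4, b = -5/2, c = -4.
So f(s) = -4s^2 - (5/2)s - 4.
The constant term is -4.

-4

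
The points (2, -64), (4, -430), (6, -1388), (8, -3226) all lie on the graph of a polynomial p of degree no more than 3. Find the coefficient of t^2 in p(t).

Write p(t) = at^3 + bt^2 + ct + d. Substituting each data point gives a linear system:
  8a + 4b + 2c + d = -64
  64a + 16b + 4c + d = -430
  216a + 36b + 6c + d = -1388
  512a + 64b + 8c + d = -3226
Solving the system yields a = -6, b = -2, c = -3, d = -2.
So p(t) = -6t^3 - 2t^2 - 3t - 2.
The coefficient of t^2 is -2.

-2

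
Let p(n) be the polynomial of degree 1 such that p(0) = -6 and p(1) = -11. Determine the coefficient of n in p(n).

Write p(n) = an + b. Substituting each data point gives a linear system:
  b = -6
  a + b = -11
Solving the system yields a = -5, b = -6.
So p(n) = -5n - 6.
The leading coefficient is -5.

-5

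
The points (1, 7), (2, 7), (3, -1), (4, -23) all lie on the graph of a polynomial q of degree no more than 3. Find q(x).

Using the Lagrange interpolation formula with nodes 1, 2, 3, 4:
  L_0(x) = (x - 2)(x - 3)(x - 4) / -6
  L_1(x) = (x - 1)(x - 3)(x - 4) / 2
  L_2(x) = (x - 1)(x - 2)(x - 4) / -2
  L_3(x) = (x - 1)(x - 2)(x - 3) / 6
Then q(x) = 7·L_0(x) + 7·L_1(x) - 1·L_2(x) - 23·L_3(x).
Expanding and collecting terms gives q(x) = -x^3 + 2x^2 + x + 5.
Check: q(2) = 7. ✓

q(x) = -x^3 + 2x^2 + x + 5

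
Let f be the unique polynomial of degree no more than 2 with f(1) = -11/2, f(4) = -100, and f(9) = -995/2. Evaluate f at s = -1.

Write f(s) = as^2 + bs + c. Substituting each data point gives a linear system:
  a + b + c = -11/2
  16a + 4b + c = -100
  81a + 9b + c = -995/2
Solving the system yields a = -6, b = -3/2, c = 2.
So f(s) = -6s^2 - (3/2)s + 2.
Then f(-1) = -5/2.

-5/2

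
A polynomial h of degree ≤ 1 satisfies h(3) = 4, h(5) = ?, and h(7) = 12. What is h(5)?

On equispaced nodes a degree-1 polynomial has vanishing second forward difference, so
  h(3) - 2·h(5) + h(7) = 0.
Substituting the known values and solving for h(5):
  -2·h(5) = -16
  h(5) = 8.

8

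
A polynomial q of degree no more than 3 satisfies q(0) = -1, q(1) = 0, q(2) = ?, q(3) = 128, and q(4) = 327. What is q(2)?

The 4 known points determine the degree-3 polynomial uniquely.
Write q(t) = at^3 + bt^2 + ct + d. Substituting each data point gives a linear system:
  d = -1
  a + b + c + d = 0
  27a + 9b + 3c + d = 128
  64a + 16b + 4c + d = 327
Solving the system yields a = 6, b = -3, c = -2, d = -1.
So q(t) = 6t^3 - 3t^2 - 2t - 1.
Then q(2) = 31.

31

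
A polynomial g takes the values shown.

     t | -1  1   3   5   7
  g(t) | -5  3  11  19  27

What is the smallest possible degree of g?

Forward differences of the values at t = -1, 1, 3, 5, 7:
  g  : -5  3  11  19  27
  Δ  : 8  8  8  8
  Δ^2: 0  0  0
  Δ^3: 0  0
  Δ^4: 0
The first differences are constant (8) and nonzero, while all higher differences vanish, so the minimal degree is 1.

1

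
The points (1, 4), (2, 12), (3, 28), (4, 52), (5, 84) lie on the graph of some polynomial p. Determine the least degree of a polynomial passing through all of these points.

2

Forward differences of the values at t = 1, 2, 3, 4, 5:
  p  : 4  12  28  52  84
  Δ  : 8  16  24  32
  Δ^2: 8  8  8
  Δ^3: 0  0
  Δ^4: 0
The second differences are constant (8) and nonzero, while all higher differences vanish, so the minimal degree is 2.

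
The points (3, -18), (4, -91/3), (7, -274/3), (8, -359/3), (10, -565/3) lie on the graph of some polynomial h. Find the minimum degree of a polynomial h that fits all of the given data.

2

Divided differences on the nodes 3, 4, 7, 8, 10:
  order 0: -18  -91/3  -274/3  -359/3  -565/3
  order 1: -37/3  -61/3  -85/3  -103/3
  order 2: -2  -2  -2
  order 3: 0  0
  order 4: 0
The order-2 divided differences are all -2 (nonzero) and every higher order vanishes, so the data lies on a polynomial of degree exactly 2.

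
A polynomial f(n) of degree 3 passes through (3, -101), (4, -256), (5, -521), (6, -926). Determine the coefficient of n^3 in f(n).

-5

Write f(n) = an^3 + bn^2 + cn + d. Substituting each data point gives a linear system:
  27a + 9b + 3c + d = -101
  64a + 16b + 4c + d = -256
  125a + 25b + 5c + d = -521
  216a + 36b + 6c + d = -926
Solving the system yields a = -5, b = 5, c = -5, d = 4.
So f(n) = -5n^3 + 5n^2 - 5n + 4.
The leading coefficient is -5.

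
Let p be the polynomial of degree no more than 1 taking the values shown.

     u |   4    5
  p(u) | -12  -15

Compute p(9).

Write p(u) = au + b. Substituting each data point gives a linear system:
  4a + b = -12
  5a + b = -15
Solving the system yields a = -3, b = 0.
So p(u) = -3u.
Then p(9) = -27.

-27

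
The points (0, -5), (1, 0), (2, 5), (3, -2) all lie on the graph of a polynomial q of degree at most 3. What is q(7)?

-390

Forward differences of the values at n = 0, 1, 2, 3:
  q  : -5  0  5  -2
  Δ  : 5  5  -7
  Δ^2: 0  -12
  Δ^3: -12
The third differences are constant, confirming degree 3.
Interpolating (Newton forward form) and evaluating at n = 7 gives q(7) = -390.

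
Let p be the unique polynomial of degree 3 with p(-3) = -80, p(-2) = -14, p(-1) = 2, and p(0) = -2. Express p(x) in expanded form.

Using the Lagrange interpolation formula with nodes -3, -2, -1, 0:
  L_0(x) = (x + 2)(x + 1)x / -6
  L_1(x) = (x + 3)(x + 1)x / 2
  L_2(x) = (x + 3)(x + 2)x / -2
  L_3(x) = (x + 3)(x + 2)(x + 1) / 6
Then p(x) = -80·L_0(x) - 14·L_1(x) + 2·L_2(x) - 2·L_3(x).
Expanding and collecting terms gives p(x) = 5x³ + 5x² - 4x - 2.
Check: p(-2) = -14. ✓

p(x) = 5x^3 + 5x^2 - 4x - 2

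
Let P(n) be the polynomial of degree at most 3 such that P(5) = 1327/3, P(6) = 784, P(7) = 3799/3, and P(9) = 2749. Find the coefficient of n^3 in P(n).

Write P(n) = an^3 + bn^2 + cn + d. Substituting each data point gives a linear system:
  125a + 25b + 5c + d = 1327/3
  216a + 36b + 6c + d = 784
  343a + 49b + 7c + d = 3799/3
  729a + 81b + 9c + d = 2749
Solving the system yields a = 4, b = -5/3, c = -4, d = 4.
So P(n) = 4n³ - (5/3)n² - 4n + 4.
The leading coefficient is 4.

4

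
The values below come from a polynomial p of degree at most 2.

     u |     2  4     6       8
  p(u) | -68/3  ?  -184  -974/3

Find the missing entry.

On equispaced nodes a degree-2 polynomial has vanishing third forward difference, so
  - p(2) + 3·p(4) - 3·p(6) + p(8) = 0.
Substituting the known values and solving for p(4):
  3·p(4) = -250
  p(4) = -250/3.

-250/3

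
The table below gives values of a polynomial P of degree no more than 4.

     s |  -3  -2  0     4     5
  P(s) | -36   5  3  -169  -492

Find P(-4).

-177

Write P(s) = as^4 + bs^3 + cs^2 + ds + e. Substituting each data point gives a linear system:
  81a - 27b + 9c - 3d + e = -36
  16a - 8b + 4c - 2d + e = 5
  e = 3
  256a + 64b + 16c + 4d + e = -169
  625a + 125b + 25c + 5d + e = -492
Solving the system yields a = -1, b = 0, c = 5, d = 1, e = 3.
So P(s) = -s⁴ + 5s² + s + 3.
Then P(-4) = -177.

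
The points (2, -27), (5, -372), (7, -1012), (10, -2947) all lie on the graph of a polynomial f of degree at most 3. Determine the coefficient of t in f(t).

Write f(t) = at^3 + bt^2 + ct + d. Substituting each data point gives a linear system:
  8a + 4b + 2c + d = -27
  125a + 25b + 5c + d = -372
  343a + 49b + 7c + d = -1012
  1000a + 100b + 10c + d = -2947
Solving the system yields a = -3, b = 1, c = -5, d = 3.
So f(t) = -3t³ + t² - 5t + 3.
The coefficient of t is -5.

-5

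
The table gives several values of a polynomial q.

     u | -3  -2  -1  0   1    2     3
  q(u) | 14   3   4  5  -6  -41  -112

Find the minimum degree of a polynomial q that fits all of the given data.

Forward differences of the values at u = -3, -2, -1, 0, 1, 2, 3:
  q  : 14  3  4  5  -6  -41  -112
  Δ  : -11  1  1  -11  -35  -71
  Δ^2: 12  0  -12  -24  -36
  Δ^3: -12  -12  -12  -12
  Δ^4: 0  0  0
  Δ^5: 0  0
  Δ^6: 0
The third differences are constant (-12) and nonzero, while all higher differences vanish, so the minimal degree is 3.

3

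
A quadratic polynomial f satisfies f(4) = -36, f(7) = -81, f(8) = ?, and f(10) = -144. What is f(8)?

-100

The 3 known points determine the degree-2 polynomial uniquely.
Write f(n) = an^2 + bn + c. Substituting each data point gives a linear system:
  16a + 4b + c = -36
  49a + 7b + c = -81
  100a + 10b + c = -144
Solving the system yields a = -1, b = -4, c = -4.
So f(n) = -n² - 4n - 4.
Then f(8) = -100.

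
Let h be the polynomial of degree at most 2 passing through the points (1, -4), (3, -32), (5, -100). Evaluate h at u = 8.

-277

Using the Lagrange interpolation formula with nodes 1, 3, 5:
  L_0(u) = (u - 3)(u - 5) / 8
  L_1(u) = (u - 1)(u - 5) / -4
  L_2(u) = (u - 1)(u - 3) / 8
Then h(u) = -4·L_0(u) - 32·L_1(u) - 100·L_2(u).
Expanding and collecting terms gives h(u) = -5u² + 6u - 5.
Evaluating at u = 8: h(8) = -277.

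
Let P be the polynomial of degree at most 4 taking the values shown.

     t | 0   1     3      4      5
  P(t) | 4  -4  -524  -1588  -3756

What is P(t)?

Using the Lagrange interpolation formula with nodes 0, 1, 3, 4, 5:
  L_0(t) = (t - 1)(t - 3)(t - 4)(t - 5) / 60
  L_1(t) = t(t - 3)(t - 4)(t - 5) / -24
  L_2(t) = t(t - 1)(t - 4)(t - 5) / 12
  L_3(t) = t(t - 1)(t - 3)(t - 5) / -12
  L_4(t) = t(t - 1)(t - 3)(t - 4) / 40
Then P(t) = 4·L_0(t) - 4·L_1(t) - 524·L_2(t) - 1588·L_3(t) - 3756·L_4(t).
Expanding and collecting terms gives P(t) = -5t^4 - 6t^3 + 5t^2 - 2t + 4.
Check: P(0) = 4. ✓

P(t) = -5t^4 - 6t^3 + 5t^2 - 2t + 4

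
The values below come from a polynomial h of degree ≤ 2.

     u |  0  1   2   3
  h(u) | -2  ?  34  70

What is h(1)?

10

The 3 known points determine the degree-2 polynomial uniquely.
Write h(u) = au^2 + bu + c. Substituting each data point gives a linear system:
  c = -2
  4a + 2b + c = 34
  9a + 3b + c = 70
Solving the system yields a = 6, b = 6, c = -2.
So h(u) = 6u^2 + 6u - 2.
Then h(1) = 10.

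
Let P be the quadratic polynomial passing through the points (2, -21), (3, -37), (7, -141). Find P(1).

Write P(n) = an^2 + bn + c. Substituting each data point gives a linear system:
  4a + 2b + c = -21
  9a + 3b + c = -37
  49a + 7b + c = -141
Solving the system yields a = -2, b = -6, c = -1.
So P(n) = -2n² - 6n - 1.
Then P(1) = -9.

-9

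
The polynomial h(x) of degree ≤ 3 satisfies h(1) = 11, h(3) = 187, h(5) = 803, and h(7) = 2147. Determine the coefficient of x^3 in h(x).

Write h(x) = ax^3 + bx^2 + cx + d. Substituting each data point gives a linear system:
  a + b + c + d = 11
  27a + 9b + 3c + d = 187
  125a + 25b + 5c + d = 803
  343a + 49b + 7c + d = 2147
Solving the system yields a = 6, b = 1, c = 6, d = -2.
So h(x) = 6x³ + x² + 6x - 2.
The leading coefficient is 6.

6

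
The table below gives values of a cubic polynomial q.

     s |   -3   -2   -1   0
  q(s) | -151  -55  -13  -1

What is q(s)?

q(s) = 4s^3 - 3s^2 + 5s - 1

Write q(s) = as^3 + bs^2 + cs + d. Substituting each data point gives a linear system:
  -27a + 9b - 3c + d = -151
  -8a + 4b - 2c + d = -55
  -a + b - c + d = -13
  d = -1
Solving the system yields a = 4, b = -3, c = 5, d = -1.
So q(s) = 4s³ - 3s² + 5s - 1.
Check: q(-1) = -13. ✓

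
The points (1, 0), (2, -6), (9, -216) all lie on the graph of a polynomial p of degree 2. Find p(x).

p(x) = -3x^2 + 3x

Write p(x) = ax^2 + bx + c. Substituting each data point gives a linear system:
  a + b + c = 0
  4a + 2b + c = -6
  81a + 9b + c = -216
Solving the system yields a = -3, b = 3, c = 0.
So p(x) = -3x^2 + 3x.
Check: p(2) = -6. ✓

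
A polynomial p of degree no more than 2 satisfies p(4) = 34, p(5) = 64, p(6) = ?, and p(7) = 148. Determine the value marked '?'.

The 3 known points determine the degree-2 polynomial uniquely.
Write p(u) = au^2 + bu + c. Substituting each data point gives a linear system:
  16a + 4b + c = 34
  25a + 5b + c = 64
  49a + 7b + c = 148
Solving the system yields a = 4, b = -6, c = -6.
So p(u) = 4u^2 - 6u - 6.
Then p(6) = 102.

102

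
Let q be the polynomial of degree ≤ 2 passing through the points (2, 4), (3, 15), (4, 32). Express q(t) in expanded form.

Using the Lagrange interpolation formula with nodes 2, 3, 4:
  L_0(t) = (t - 3)(t - 4) / 2
  L_1(t) = (t - 2)(t - 4) / -1
  L_2(t) = (t - 2)(t - 3) / 2
Then q(t) = 4·L_0(t) + 15·L_1(t) + 32·L_2(t).
Expanding and collecting terms gives q(t) = 3t^2 - 4t.
Check: q(4) = 32. ✓

q(t) = 3t^2 - 4t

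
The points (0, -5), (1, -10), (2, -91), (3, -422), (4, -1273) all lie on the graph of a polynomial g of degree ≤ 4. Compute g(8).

-18637

Forward differences of the values at x = 0, 1, 2, 3, 4:
  g  : -5  -10  -91  -422  -1273
  Δ  : -5  -81  -331  -851
  Δ^2: -76  -250  -520
  Δ^3: -174  -270
  Δ^4: -96
The fourth differences are constant, confirming degree 4.
Interpolating (Newton forward form) and evaluating at x = 8 gives g(8) = -18637.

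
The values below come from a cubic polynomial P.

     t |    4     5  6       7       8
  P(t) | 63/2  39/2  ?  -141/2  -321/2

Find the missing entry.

-25/2

On equispaced nodes a degree-3 polynomial has vanishing fourth forward difference, so
  P(4) - 4·P(5) + 6·P(6) - 4·P(7) + P(8) = 0.
Substituting the known values and solving for P(6):
  6·P(6) = -75
  P(6) = -25/2.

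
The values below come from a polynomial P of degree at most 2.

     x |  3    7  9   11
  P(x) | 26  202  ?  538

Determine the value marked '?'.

350

The 3 known points determine the degree-2 polynomial uniquely.
Write P(x) = ax^2 + bx + c. Substituting each data point gives a linear system:
  9a + 3b + c = 26
  49a + 7b + c = 202
  121a + 11b + c = 538
Solving the system yields a = 5, b = -6, c = -1.
So P(x) = 5x^2 - 6x - 1.
Then P(9) = 350.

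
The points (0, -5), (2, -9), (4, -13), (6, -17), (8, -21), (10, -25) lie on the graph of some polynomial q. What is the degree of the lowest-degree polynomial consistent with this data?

1

Forward differences of the values at u = 0, 2, 4, 6, 8, 10:
  q  : -5  -9  -13  -17  -21  -25
  Δ  : -4  -4  -4  -4  -4
  Δ^2: 0  0  0  0
  Δ^3: 0  0  0
  Δ^4: 0  0
  Δ^5: 0
The first differences are constant (-4) and nonzero, while all higher differences vanish, so the minimal degree is 1.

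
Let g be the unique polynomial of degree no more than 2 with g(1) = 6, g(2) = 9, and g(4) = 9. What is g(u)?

Using the Lagrange interpolation formula with nodes 1, 2, 4:
  L_0(u) = (u - 2)(u - 4) / 3
  L_1(u) = (u - 1)(u - 4) / -2
  L_2(u) = (u - 1)(u - 2) / 6
Then g(u) = 6·L_0(u) + 9·L_1(u) + 9·L_2(u).
Expanding and collecting terms gives g(u) = -u² + 6u + 1.
Check: g(4) = 9. ✓

g(u) = -u^2 + 6u + 1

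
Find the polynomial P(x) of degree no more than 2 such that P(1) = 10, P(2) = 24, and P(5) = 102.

Write P(x) = ax^2 + bx + c. Substituting each data point gives a linear system:
  a + b + c = 10
  4a + 2b + c = 24
  25a + 5b + c = 102
Solving the system yields a = 3, b = 5, c = 2.
So P(x) = 3x² + 5x + 2.
Check: P(2) = 24. ✓

P(x) = 3x^2 + 5x + 2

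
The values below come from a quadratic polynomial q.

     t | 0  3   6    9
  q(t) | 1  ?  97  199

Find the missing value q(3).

31

On equispaced nodes a degree-2 polynomial has vanishing third forward difference, so
  - q(0) + 3·q(3) - 3·q(6) + q(9) = 0.
Substituting the known values and solving for q(3):
  3·q(3) = 93
  q(3) = 31.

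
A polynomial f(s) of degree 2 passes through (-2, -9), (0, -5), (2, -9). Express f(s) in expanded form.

Write f(s) = as^2 + bs + c. Substituting each data point gives a linear system:
  4a - 2b + c = -9
  c = -5
  4a + 2b + c = -9
Solving the system yields a = -1, b = 0, c = -5.
So f(s) = -s² - 5.
Check: f(-2) = -9. ✓

f(s) = -s^2 - 5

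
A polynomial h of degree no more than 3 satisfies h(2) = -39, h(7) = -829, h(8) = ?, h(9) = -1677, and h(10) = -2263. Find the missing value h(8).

The 4 known points determine the degree-3 polynomial uniquely.
Write h(n) = an^3 + bn^2 + cn + d. Substituting each data point gives a linear system:
  8a + 4b + 2c + d = -39
  343a + 49b + 7c + d = -829
  729a + 81b + 9c + d = -1677
  1000a + 100b + 10c + d = -2263
Solving the system yields a = -2, b = -2, c = -6, d = -3.
So h(n) = -2n^3 - 2n^2 - 6n - 3.
Then h(8) = -1203.

-1203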